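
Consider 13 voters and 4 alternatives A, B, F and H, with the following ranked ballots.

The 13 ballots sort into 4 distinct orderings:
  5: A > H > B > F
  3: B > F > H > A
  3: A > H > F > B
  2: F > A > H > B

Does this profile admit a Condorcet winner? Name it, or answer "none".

Pairwise majorities:
A vs B: A wins 10–3.
A–F: A 8–5.
A vs H: A wins 10–3.
B vs F: 5+3 = 8 for B, 5 for F — B by 8–5.
B vs H: H, 10–3.
F vs H: 3+2 = 5 for F, 8 for H — H by 8–5.
A wins every pairwise contest, so A is the Condorcet winner.

A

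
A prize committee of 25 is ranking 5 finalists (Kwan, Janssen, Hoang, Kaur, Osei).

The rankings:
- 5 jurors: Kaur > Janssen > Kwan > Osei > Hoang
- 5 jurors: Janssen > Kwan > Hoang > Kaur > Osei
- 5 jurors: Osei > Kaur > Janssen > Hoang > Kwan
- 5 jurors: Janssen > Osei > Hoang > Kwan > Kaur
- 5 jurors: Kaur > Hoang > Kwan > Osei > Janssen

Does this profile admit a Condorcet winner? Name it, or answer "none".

Kaur

Check each pair by majority over 25 ballots:
Kwan vs Janssen: Janssen wins 20–5.
Kwan vs Hoang: Hoang wins 15–10.
Kwan–Kaur: Kaur 15–10.
Kwan–Osei: Kwan 15–10.
Janssen vs Hoang: 5+5+5+5 = 20 for Janssen, 5 for Hoang — Janssen by 20–5.
Janssen vs Kaur: Janssen is ranked higher on 5+5 = 10 ballots, Kaur on 15. Kaur wins 15–10.
Janssen vs Osei: Janssen wins 15–10.
Hoang vs Kaur: Kaur, 15–10.
Hoang vs Osei: Osei wins 15–10.
Kaur vs Osei: Kaur is ranked higher on 5+5+5 = 15 ballots, Osei on 10. Kaur wins 15–10.
Kaur defeats every rival head-to-head and is the Condorcet winner.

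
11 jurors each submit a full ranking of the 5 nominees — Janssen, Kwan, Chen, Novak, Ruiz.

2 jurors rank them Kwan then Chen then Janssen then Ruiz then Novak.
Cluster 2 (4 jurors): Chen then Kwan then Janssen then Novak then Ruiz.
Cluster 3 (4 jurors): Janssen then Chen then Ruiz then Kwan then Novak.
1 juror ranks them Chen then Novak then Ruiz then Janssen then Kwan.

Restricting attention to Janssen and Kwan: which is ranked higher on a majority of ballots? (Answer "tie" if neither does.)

Ballots ranking Janssen above Kwan: 4 + 1 = 5.
Ballots ranking Kwan above Janssen: 11 − 5 = 6.
Kwan wins the head-to-head 6–5.

Kwan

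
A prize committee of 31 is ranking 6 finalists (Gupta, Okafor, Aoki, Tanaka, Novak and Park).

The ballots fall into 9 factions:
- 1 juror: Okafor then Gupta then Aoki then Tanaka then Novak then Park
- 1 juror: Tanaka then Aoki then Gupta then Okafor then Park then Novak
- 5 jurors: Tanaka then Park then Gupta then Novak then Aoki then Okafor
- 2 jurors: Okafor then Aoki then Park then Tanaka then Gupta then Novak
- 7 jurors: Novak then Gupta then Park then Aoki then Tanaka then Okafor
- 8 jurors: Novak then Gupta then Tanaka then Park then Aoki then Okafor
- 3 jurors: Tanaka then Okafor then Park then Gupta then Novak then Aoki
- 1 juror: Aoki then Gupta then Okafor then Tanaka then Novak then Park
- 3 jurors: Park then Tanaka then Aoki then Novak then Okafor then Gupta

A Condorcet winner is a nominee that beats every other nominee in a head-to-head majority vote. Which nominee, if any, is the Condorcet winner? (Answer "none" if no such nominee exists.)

none

Head-to-head results (31 jurors):
Gupta vs Okafor: 22 to 9, Gupta.
Gupta vs Aoki: 1+5+7+8+3 = 24 for Gupta, 7 for Aoki — Gupta by 24–7.
Gupta vs Tanaka: Gupta is ranked higher on 1+7+8+1 = 17 ballots, Tanaka on 14. Gupta wins 17–14.
Gupta vs Novak: Gupta is ranked higher on 1+1+5+2+3+1 = 13 ballots, Novak on 18. Novak wins 18–13.
Gupta vs Park: Gupta preferred on 1+1+7+8+1 = 18 ballots; Gupta wins 18–13.
Okafor vs Aoki: Okafor is ranked higher on 1+2+3 = 6 ballots, Aoki on 25. Aoki wins 25–6.
Okafor vs Tanaka: 1+2+1 = 4 for Okafor, 27 for Tanaka — Tanaka by 27–4.
Okafor vs Novak: Okafor preferred on 1+1+2+3+1 = 8 ballots; Novak wins 23–8.
Okafor vs Park: Okafor preferred on 1+1+2+3+1 = 8 ballots; Park wins 23–8.
Aoki vs Tanaka: Aoki is ranked higher on 1+2+7+1 = 11 ballots, Tanaka on 20. Tanaka wins 20–11.
Aoki vs Novak: Aoki is ranked higher on 1+1+2+1+3 = 8 ballots, Novak on 23. Novak wins 23–8.
Aoki vs Park: Aoki is ranked higher on 1+1+2+1 = 5 ballots, Park on 26. Park wins 26–5.
Tanaka vs Novak: 16 for Tanaka, 15 for Novak — Tanaka by 16–15.
Tanaka vs Park: Tanaka preferred on 1+1+5+8+3+1 = 19 ballots; Tanaka wins 19–12.
Novak vs Park: Novak is ranked higher on 1+7+8+1 = 17 ballots, Park on 14. Novak wins 17–14.
Each nominee drops at least one matchup (Gupta loses to Novak; Okafor loses to Gupta; Aoki loses to Gupta; Tanaka loses to Gupta; Novak loses to Tanaka; Park loses to Gupta); the cycle Gupta > Tanaka > Novak > Gupta rules out a Condorcet winner.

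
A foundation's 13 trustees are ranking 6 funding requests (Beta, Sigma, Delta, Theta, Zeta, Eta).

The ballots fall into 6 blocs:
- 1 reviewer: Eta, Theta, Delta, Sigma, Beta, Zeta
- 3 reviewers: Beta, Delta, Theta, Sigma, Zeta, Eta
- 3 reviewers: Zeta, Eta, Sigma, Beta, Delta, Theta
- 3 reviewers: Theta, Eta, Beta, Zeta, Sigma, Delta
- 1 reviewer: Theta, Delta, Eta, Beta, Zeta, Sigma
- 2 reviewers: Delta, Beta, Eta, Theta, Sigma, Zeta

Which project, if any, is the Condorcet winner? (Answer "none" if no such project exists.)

none

Head-to-head results (13 reviewers):
Beta vs Sigma: Beta wins 9–4.
Beta vs Delta: Beta wins 9–4.
Beta vs Theta: Beta, 8–5.
Beta vs Zeta: Beta, 10–3.
Beta vs Eta: Eta, 8–5.
Sigma vs Delta: Delta wins 7–6.
Sigma vs Theta: Theta, 10–3.
Sigma vs Zeta: Zeta, 7–6.
Sigma vs Eta: Eta, 10–3.
Delta vs Theta: Delta wins 8–5.
Delta vs Zeta: Delta, 7–6.
Delta vs Eta: Eta, 7–6.
Theta–Zeta: Theta 10–3.
Theta vs Eta: Theta wins 7–6.
Zeta vs Eta: Eta wins 7–6.
Each project drops at least one matchup (Beta loses to Eta; Sigma loses to Beta; Delta loses to Beta; Theta loses to Beta; Zeta loses to Beta; Eta loses to Theta); the cycle Beta beats Theta beats Eta beats Beta rules out a Condorcet winner.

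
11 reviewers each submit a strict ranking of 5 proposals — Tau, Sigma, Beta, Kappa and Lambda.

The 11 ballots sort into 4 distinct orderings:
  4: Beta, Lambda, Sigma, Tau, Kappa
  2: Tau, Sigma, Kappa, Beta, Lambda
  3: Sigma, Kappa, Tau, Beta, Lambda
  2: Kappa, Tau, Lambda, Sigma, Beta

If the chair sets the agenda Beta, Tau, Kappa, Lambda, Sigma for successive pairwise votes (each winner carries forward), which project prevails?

Round 1: Beta vs Tau — 4–7, Tau advances.
Round 2: Tau vs Kappa — 6–5, Tau advances.
Round 3: Tau vs Lambda — 7–4, Tau advances.
Round 4: Tau vs Sigma — 4–7, Sigma advances.
Sigma survives the agenda.

Sigma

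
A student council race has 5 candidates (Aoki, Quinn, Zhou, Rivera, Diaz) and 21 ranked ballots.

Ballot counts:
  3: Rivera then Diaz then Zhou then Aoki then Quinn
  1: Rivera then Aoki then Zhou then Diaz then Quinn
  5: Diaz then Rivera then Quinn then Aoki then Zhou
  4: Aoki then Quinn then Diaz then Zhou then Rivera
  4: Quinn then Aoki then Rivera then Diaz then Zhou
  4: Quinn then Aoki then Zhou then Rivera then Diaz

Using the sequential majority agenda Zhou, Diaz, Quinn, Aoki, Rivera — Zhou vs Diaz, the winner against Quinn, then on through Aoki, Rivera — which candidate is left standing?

Quinn

Round 1: Zhou vs Diaz — 5–16, Diaz advances.
Round 2: Diaz vs Quinn — 9–12, Quinn advances.
Round 3: Quinn vs Aoki — 13–8, Quinn advances.
Round 4: Quinn vs Rivera — 12–9, Quinn advances.
Quinn survives the agenda.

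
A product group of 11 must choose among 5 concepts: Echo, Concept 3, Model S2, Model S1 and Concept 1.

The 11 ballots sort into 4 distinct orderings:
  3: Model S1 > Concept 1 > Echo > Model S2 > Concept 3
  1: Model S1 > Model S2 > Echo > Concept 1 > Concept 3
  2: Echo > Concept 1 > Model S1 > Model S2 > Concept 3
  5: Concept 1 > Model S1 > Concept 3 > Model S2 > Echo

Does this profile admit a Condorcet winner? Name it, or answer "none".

Pairwise majorities:
Echo vs Concept 3: Echo is ranked higher on 3+1+2 = 6 ballots, Concept 3 on 5. Echo wins 6–5.
Echo vs Model S2: 3+2 = 5 for Echo, 6 for Model S2 — Model S2 by 6–5.
Echo vs Model S1: Echo preferred on 2 ballots; Model S1 wins 9–2.
Echo vs Concept 1: 1+2 = 3 for Echo, 8 for Concept 1 — Concept 1 by 8–3.
Concept 3 vs Model S2: Concept 3 preferred on 5 ballots; Model S2 wins 6–5.
Concept 3 vs Model S1: 0 for Concept 3, 11 for Model S1 — Model S1 by 11–0.
Concept 3 vs Concept 1: 0 for Concept 3, 11 for Concept 1 — Concept 1 by 11–0.
Model S2 vs Model S1: 0 for Model S2, 11 for Model S1 — Model S1 by 11–0.
Model S2 vs Concept 1: 1 to 10, Concept 1.
Model S1 vs Concept 1: 3+1 = 4 for Model S1, 7 for Concept 1 — Concept 1 by 7–4.
Concept 1 beats each of Echo, Concept 3, Model S2, Model S1 — Concept 1 is the Condorcet winner.

Concept 1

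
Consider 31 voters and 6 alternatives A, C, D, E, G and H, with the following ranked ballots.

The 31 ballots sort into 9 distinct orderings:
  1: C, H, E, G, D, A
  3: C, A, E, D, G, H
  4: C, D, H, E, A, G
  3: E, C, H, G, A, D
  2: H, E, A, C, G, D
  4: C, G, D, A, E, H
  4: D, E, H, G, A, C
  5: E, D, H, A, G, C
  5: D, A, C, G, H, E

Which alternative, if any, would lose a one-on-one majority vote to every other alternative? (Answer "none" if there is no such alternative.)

Head-to-head results (31 voters):
A vs C: 16 to 15, A.
A vs D: D, 23–8.
A vs E: E, 19–12.
A–G: A 19–12.
A vs H: H, 19–12.
C–D: C 17–14.
C vs E: C preferred on 1+3+4+4+5 = 17 ballots; C wins 17–14.
C vs G: C, 22–9.
C vs H: 20 to 11, C.
D vs E: D is ranked higher on 4+4+4+5 = 17 ballots, E on 14. D wins 17–14.
D vs G: 21 to 10, D.
D vs H: D preferred on 3+4+4+4+5+5 = 25 ballots; D wins 25–6.
E vs G: E, 22–9.
E vs H: 3+3+4+4+5 = 19 for E, 12 for H — E by 19–12.
G vs H: 12 to 19, H.
G is beaten in every head-to-head and is the Condorcet loser.

G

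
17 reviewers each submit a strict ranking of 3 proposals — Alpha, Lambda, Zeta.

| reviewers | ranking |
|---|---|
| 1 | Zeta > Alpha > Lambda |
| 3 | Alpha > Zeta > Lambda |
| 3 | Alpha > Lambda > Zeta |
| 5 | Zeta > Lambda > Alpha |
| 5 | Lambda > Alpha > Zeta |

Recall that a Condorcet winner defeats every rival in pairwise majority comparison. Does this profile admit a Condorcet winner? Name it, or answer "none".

none

Pairwise majorities:
Alpha vs Lambda: Lambda, 10–7.
Alpha vs Zeta: Alpha preferred on 3+3+5 = 11 ballots; Alpha wins 11–6.
Lambda vs Zeta: Zeta, 9–8.
No project is unbeaten: Alpha loses to Lambda; Lambda loses to Zeta; Zeta loses to Alpha. In particular Alpha > Zeta > Lambda > Alpha is a majority cycle — no Condorcet winner exists.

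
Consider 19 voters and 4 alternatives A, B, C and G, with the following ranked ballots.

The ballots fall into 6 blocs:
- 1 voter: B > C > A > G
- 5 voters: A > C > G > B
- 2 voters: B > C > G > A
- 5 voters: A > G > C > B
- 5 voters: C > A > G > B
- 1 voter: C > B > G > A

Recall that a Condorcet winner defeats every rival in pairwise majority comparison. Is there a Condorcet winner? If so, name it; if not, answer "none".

A

Head-to-head results (19 voters):
A vs B: 5+5+5 = 15 for A, 4 for B — A by 15–4.
A vs C: A preferred on 5+5 = 10 ballots; A wins 10–9.
A vs G: 16 to 3, A.
B vs C: 1+2 = 3 for B, 16 for C — C by 16–3.
B vs G: B is ranked higher on 1+2+1 = 4 ballots, G on 15. G wins 15–4.
C vs G: C preferred on 1+5+2+5+1 = 14 ballots; C wins 14–5.
A defeats every rival head-to-head and is the Condorcet winner.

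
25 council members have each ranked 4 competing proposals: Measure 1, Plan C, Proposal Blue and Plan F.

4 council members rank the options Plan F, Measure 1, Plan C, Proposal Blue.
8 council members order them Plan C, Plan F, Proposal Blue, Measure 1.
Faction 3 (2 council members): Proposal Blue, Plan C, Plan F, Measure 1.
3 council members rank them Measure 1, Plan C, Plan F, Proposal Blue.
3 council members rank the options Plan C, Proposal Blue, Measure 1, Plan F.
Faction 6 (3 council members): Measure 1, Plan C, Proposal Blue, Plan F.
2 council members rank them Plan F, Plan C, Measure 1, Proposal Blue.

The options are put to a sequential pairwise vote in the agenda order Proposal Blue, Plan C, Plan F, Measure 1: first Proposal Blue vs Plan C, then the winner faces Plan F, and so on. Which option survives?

Round 1: Proposal Blue vs Plan C — 2–23, Plan C advances.
Round 2: Plan C vs Plan F — 19–6, Plan C advances.
Round 3: Plan C vs Measure 1 — 15–10, Plan C advances.
The agenda winner is Plan C.

Plan C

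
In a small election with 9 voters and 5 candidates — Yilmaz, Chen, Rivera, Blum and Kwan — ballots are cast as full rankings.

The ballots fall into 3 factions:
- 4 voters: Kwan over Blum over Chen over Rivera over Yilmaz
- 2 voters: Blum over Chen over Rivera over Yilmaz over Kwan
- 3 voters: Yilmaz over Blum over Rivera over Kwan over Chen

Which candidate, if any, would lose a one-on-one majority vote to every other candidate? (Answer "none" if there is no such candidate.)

none

Head-to-head results (9 voters):
Yilmaz vs Chen: Chen, 6–3.
Yilmaz vs Rivera: Yilmaz preferred on 3 ballots; Rivera wins 6–3.
Yilmaz vs Blum: Yilmaz is ranked higher on 3 ballots, Blum on 6. Blum wins 6–3.
Yilmaz–Kwan: Yilmaz 5–4.
Chen vs Rivera: Chen, 6–3.
Chen vs Blum: Blum, 9–0.
Chen vs Kwan: Kwan wins 7–2.
Rivera vs Blum: Blum wins 9–0.
Rivera vs Kwan: 2+3 = 5 for Rivera, 4 for Kwan — Rivera by 5–4.
Blum–Kwan: Blum 5–4.
Every candidate wins at least one matchup (Yilmaz beats Kwan; Chen beats Yilmaz; Rivera beats Yilmaz; Blum beats Yilmaz; Kwan beats Chen), so there is no Condorcet loser.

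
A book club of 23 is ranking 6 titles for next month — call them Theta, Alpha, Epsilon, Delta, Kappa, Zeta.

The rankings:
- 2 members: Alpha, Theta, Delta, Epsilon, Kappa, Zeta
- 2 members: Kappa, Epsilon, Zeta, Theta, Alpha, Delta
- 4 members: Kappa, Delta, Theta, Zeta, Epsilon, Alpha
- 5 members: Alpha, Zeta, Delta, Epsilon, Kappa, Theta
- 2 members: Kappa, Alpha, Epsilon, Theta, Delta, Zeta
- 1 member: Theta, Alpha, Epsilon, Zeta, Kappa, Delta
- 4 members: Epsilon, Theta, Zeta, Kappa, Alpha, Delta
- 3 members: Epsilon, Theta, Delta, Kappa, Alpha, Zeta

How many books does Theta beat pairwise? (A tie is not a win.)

3

Theta against each rival (23 members):
Theta vs Alpha: Theta is ranked higher on 2+4+1+4+3 = 14 ballots, Alpha on 9. Theta wins 14–9.
Theta vs Epsilon: Epsilon wins 16–7.
Theta vs Delta: Theta wins 14–9.
Theta–Kappa: Kappa 13–10.
Theta–Zeta: Theta 16–7.
Theta beats Alpha, Delta, Zeta; loses to Epsilon, Kappa — 3 pairwise wins.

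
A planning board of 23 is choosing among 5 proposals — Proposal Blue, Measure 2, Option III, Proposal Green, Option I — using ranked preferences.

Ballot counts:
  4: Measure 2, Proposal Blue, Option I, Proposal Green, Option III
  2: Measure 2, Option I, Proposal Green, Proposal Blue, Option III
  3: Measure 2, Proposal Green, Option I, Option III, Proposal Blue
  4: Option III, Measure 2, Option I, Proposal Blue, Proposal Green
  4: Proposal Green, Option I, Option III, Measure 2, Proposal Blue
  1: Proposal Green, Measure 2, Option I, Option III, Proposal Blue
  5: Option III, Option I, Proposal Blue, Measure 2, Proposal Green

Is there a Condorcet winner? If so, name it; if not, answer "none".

none

Head-to-head results (23 council members):
Proposal Blue vs Measure 2: Measure 2 wins 18–5.
Proposal Blue vs Option III: Option III, 17–6.
Proposal Blue–Proposal Green: Proposal Blue 13–10.
Proposal Blue vs Option I: Option I wins 19–4.
Measure 2 vs Option III: Option III, 13–10.
Measure 2 vs Proposal Green: Measure 2 wins 18–5.
Measure 2 vs Option I: Measure 2, 14–9.
Option III vs Proposal Green: Proposal Green, 14–9.
Option III vs Option I: Option I, 14–9.
Proposal Green vs Option I: Option I wins 15–8.
Every option loses at least once (Proposal Blue loses to Measure 2; Measure 2 loses to Option III; Option III loses to Proposal Green; Proposal Green loses to Proposal Blue; Option I loses to Measure 2). The majority relation contains the cycle Proposal Blue beats Proposal Green beats Option III beats Proposal Blue, so there is no Condorcet winner.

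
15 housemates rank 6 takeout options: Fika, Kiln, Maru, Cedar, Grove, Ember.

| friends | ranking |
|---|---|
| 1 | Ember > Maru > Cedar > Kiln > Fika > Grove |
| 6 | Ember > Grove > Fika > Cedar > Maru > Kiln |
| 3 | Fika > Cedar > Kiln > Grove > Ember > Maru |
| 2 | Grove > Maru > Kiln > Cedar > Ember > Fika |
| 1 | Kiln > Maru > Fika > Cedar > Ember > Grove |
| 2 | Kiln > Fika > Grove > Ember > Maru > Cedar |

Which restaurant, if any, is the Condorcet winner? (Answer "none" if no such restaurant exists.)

none

Pairwise majorities:
Fika vs Kiln: Fika wins 9–6.
Fika–Maru: Fika 11–4.
Fika vs Cedar: Fika, 12–3.
Fika vs Grove: Grove wins 8–7.
Fika vs Ember: Ember, 9–6.
Kiln vs Maru: Maru, 9–6.
Kiln vs Cedar: Cedar, 10–5.
Kiln vs Grove: Grove wins 8–7.
Kiln vs Ember: Kiln, 8–7.
Maru–Cedar: Cedar 9–6.
Maru–Grove: Grove 13–2.
Maru vs Ember: Ember wins 12–3.
Cedar–Grove: Grove 10–5.
Cedar vs Ember: Ember, 9–6.
Grove vs Ember: Ember, 8–7.
Each restaurant drops at least one matchup (Fika loses to Grove; Kiln loses to Fika; Maru loses to Fika; Cedar loses to Fika; Grove loses to Ember; Ember loses to Kiln); the cycle Fika beats Kiln beats Ember beats Fika rules out a Condorcet winner.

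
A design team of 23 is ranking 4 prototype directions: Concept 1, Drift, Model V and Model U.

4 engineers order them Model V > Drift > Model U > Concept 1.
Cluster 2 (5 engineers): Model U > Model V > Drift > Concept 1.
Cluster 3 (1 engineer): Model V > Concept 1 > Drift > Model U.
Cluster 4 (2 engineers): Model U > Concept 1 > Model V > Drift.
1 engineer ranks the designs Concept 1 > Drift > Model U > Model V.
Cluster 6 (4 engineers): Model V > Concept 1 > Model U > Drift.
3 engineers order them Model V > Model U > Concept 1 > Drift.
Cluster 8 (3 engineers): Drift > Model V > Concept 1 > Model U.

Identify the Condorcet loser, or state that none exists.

Head-to-head results (23 engineers):
Concept 1 vs Drift: Drift, 12–11.
Concept 1 vs Model V: Concept 1 preferred on 2+1 = 3 ballots; Model V wins 20–3.
Concept 1 vs Model U: Model U, 14–9.
Drift–Model V: Model V 19–4.
Drift–Model U: Model U 14–9.
Model V vs Model U: 4+1+4+3+3 = 15 for Model V, 8 for Model U — Model V by 15–8.
Concept 1 is beaten in every head-to-head and is the Condorcet loser.

Concept 1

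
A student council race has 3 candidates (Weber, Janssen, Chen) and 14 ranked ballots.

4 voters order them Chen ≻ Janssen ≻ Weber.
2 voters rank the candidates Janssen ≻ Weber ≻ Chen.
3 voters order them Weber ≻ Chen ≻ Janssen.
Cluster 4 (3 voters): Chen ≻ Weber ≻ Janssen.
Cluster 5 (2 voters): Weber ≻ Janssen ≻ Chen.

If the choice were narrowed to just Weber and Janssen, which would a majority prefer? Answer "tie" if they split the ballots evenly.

Weber

Ballots ranking Weber above Janssen: 3 + 3 + 2 = 8.
Ballots ranking Janssen above Weber: 14 − 8 = 6.
Weber wins the head-to-head 8–6.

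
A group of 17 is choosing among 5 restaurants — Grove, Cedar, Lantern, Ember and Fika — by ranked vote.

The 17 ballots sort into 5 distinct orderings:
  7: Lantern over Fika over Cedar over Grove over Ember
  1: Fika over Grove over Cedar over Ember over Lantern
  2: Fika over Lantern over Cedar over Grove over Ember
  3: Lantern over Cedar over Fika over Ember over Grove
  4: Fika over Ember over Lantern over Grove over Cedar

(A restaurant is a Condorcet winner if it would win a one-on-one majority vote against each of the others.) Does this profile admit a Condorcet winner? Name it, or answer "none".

Lantern

Head-to-head results (17 friends):
Grove vs Cedar: 5 to 12, Cedar.
Grove vs Lantern: Lantern, 16–1.
Grove vs Ember: Grove wins 10–7.
Grove vs Fika: Fika, 17–0.
Cedar vs Lantern: Cedar is ranked higher on 1 ballot, Lantern on 16. Lantern wins 16–1.
Cedar vs Ember: Cedar wins 13–4.
Cedar vs Fika: Cedar is ranked higher on 3 ballots, Fika on 14. Fika wins 14–3.
Lantern vs Ember: Lantern preferred on 7+2+3 = 12 ballots; Lantern wins 12–5.
Lantern vs Fika: Lantern, 10–7.
Ember vs Fika: Fika wins 17–0.
Lantern wins every pairwise contest, so Lantern is the Condorcet winner.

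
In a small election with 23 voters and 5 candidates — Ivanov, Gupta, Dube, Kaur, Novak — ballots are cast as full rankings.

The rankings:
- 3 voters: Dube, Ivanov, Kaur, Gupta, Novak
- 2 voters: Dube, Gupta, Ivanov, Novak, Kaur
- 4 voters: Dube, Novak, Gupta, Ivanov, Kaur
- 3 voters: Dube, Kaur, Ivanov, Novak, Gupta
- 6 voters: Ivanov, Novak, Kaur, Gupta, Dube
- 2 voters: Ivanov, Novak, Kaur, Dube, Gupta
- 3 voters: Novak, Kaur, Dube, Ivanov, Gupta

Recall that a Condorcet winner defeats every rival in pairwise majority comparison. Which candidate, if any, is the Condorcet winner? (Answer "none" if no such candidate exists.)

Head-to-head results (23 voters):
Ivanov vs Gupta: 17 to 6, Ivanov.
Ivanov vs Dube: 6+2 = 8 for Ivanov, 15 for Dube — Dube by 15–8.
Ivanov vs Kaur: 3+2+4+6+2 = 17 for Ivanov, 6 for Kaur — Ivanov by 17–6.
Ivanov vs Novak: Ivanov preferred on 3+2+3+6+2 = 16 ballots; Ivanov wins 16–7.
Gupta vs Dube: Gupta is ranked higher on 6 ballots, Dube on 17. Dube wins 17–6.
Gupta vs Kaur: Gupta is ranked higher on 2+4 = 6 ballots, Kaur on 17. Kaur wins 17–6.
Gupta vs Novak: 5 to 18, Novak.
Dube vs Kaur: 3+2+4+3 = 12 for Dube, 11 for Kaur — Dube by 12–11.
Dube vs Novak: 12 to 11, Dube.
Kaur vs Novak: 3+3 = 6 for Kaur, 17 for Novak — Novak by 17–6.
Dube wins every pairwise contest, so Dube is the Condorcet winner.

Dube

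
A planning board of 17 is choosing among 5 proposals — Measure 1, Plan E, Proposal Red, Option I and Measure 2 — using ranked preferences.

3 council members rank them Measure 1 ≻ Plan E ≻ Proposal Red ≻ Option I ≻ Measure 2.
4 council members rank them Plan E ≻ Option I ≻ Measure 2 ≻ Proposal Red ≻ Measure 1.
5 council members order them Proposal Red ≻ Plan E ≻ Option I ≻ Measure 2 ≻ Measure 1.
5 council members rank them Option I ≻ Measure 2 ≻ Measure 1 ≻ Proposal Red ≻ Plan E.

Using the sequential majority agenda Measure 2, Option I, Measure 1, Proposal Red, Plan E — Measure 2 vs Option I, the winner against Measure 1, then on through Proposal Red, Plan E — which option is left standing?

Plan E

Round 1: Measure 2 vs Option I — 0–17, Option I advances.
Round 2: Option I vs Measure 1 — 14–3, Option I advances.
Round 3: Option I vs Proposal Red — 9–8, Option I advances.
Round 4: Option I vs Plan E — 5–12, Plan E advances.
Plan E survives the agenda.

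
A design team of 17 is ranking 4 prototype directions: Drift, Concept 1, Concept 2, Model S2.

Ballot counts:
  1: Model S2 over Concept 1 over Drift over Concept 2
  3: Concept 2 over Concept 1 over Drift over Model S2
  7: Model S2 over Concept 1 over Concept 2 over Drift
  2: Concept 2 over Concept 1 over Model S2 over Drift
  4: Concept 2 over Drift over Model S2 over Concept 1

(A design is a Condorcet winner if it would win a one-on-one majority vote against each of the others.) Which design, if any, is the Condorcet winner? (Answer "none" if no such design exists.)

Concept 2

Pairwise majorities:
Drift vs Concept 1: Concept 1, 13–4.
Drift vs Concept 2: Concept 2 wins 16–1.
Drift vs Model S2: Model S2 wins 10–7.
Concept 1 vs Concept 2: Concept 2, 9–8.
Concept 1–Model S2: Model S2 12–5.
Concept 2 vs Model S2: Concept 2, 9–8.
Only Concept 2 has no losses; Concept 2 is the Condorcet winner.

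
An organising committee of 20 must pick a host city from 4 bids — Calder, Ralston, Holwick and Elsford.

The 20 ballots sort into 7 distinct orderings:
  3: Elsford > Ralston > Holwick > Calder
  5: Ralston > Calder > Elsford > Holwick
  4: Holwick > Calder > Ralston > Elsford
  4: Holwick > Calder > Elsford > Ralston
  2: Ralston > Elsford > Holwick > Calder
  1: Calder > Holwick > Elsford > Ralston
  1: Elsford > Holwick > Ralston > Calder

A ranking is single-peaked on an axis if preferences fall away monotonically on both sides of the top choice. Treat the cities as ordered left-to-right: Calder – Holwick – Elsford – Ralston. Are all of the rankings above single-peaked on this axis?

no

Axis positions: Calder=1, Holwick=2, Elsford=3, Ralston=4.
Cluster 1 (peak Elsford at position 3): ranking walks positions 3-4-2-1, expanding outward from the peak — single-peaked.
Cluster 2: ranking walks positions 4-1-3-2; Calder is ranked above Elsford even though Elsford lies between Calder and the peak Ralston on the axis — preferences dip and rise again. Not single-peaked.
Cluster 3: ranking walks positions 2-1-4-3; Ralston is ranked above Elsford even though Elsford lies between Ralston and the peak Holwick on the axis — preferences dip and rise again. Not single-peaked.
Cluster 4 (peak Holwick at position 2): ranking walks positions 2-1-3-4, expanding outward from the peak — single-peaked.
Cluster 5 (peak Ralston at position 4): ranking walks positions 4-3-2-1, expanding outward from the peak — single-peaked.
Cluster 6 (peak Calder at position 1): ranking walks positions 1-2-3-4, expanding outward from the peak — single-peaked.
Cluster 7 (peak Elsford at position 3): ranking walks positions 3-2-4-1, expanding outward from the peak — single-peaked.
Cluster 2 violates single-peakedness, so the profile is not single-peaked on this axis.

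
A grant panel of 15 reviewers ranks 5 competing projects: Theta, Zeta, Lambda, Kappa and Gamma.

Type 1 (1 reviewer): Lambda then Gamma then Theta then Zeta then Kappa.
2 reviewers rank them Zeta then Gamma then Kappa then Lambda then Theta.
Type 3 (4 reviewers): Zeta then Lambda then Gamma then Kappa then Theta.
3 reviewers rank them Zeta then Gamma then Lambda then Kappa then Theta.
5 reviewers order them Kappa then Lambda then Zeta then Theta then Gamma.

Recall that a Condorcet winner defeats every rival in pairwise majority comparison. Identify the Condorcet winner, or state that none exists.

Pairwise majorities:
Theta vs Zeta: 1 to 14, Zeta.
Theta–Lambda: Lambda 15–0.
Theta vs Kappa: Kappa wins 14–1.
Theta vs Gamma: Gamma wins 10–5.
Zeta vs Lambda: Zeta preferred on 2+4+3 = 9 ballots; Zeta wins 9–6.
Zeta vs Kappa: Zeta preferred on 1+2+4+3 = 10 ballots; Zeta wins 10–5.
Zeta vs Gamma: Zeta wins 14–1.
Lambda vs Kappa: Lambda wins 8–7.
Lambda vs Gamma: Lambda wins 10–5.
Kappa vs Gamma: Kappa preferred on 5 ballots; Gamma wins 10–5.
Zeta defeats every rival head-to-head and is the Condorcet winner.

Zeta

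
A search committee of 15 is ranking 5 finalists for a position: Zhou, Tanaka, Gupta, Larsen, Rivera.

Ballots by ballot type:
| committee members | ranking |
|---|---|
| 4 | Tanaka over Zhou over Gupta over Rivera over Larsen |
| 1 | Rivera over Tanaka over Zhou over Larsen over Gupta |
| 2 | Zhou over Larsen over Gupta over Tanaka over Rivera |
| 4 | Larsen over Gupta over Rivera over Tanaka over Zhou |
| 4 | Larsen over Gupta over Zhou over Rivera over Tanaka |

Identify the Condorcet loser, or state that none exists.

Pairwise majorities:
Zhou vs Tanaka: Tanaka, 9–6.
Zhou vs Gupta: Zhou preferred on 4+1+2 = 7 ballots; Gupta wins 8–7.
Zhou vs Larsen: Zhou preferred on 4+1+2 = 7 ballots; Larsen wins 8–7.
Zhou vs Rivera: Zhou, 10–5.
Tanaka vs Gupta: Tanaka is ranked higher on 4+1 = 5 ballots, Gupta on 10. Gupta wins 10–5.
Tanaka vs Larsen: 4+1 = 5 for Tanaka, 10 for Larsen — Larsen by 10–5.
Tanaka vs Rivera: 6 to 9, Rivera.
Gupta vs Larsen: 4 for Gupta, 11 for Larsen — Larsen by 11–4.
Gupta vs Rivera: Gupta preferred on 4+2+4+4 = 14 ballots; Gupta wins 14–1.
Larsen–Rivera: Larsen 10–5.
No candidate is winless: Zhou beats Rivera; Tanaka beats Zhou; Gupta beats Zhou; Larsen beats Zhou; Rivera beats Tanaka. There is no Condorcet loser.

none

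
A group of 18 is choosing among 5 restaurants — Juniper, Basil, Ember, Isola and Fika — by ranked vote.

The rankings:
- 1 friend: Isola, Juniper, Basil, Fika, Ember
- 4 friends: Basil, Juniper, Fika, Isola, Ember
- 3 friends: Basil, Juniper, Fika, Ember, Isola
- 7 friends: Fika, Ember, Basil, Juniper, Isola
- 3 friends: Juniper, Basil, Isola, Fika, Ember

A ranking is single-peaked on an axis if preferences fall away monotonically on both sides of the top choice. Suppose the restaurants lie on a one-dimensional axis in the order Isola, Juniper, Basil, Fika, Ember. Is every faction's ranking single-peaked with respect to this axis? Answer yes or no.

yes

Axis positions: Isola=1, Juniper=2, Basil=3, Fika=4, Ember=5.
Faction 1 (peak Isola at position 1): ranking walks positions 1-2-3-4-5, expanding outward from the peak — single-peaked.
Faction 2 (peak Basil at position 3): ranking walks positions 3-2-4-1-5, expanding outward from the peak — single-peaked.
Faction 3 (peak Basil at position 3): ranking walks positions 3-2-4-5-1, expanding outward from the peak — single-peaked.
Faction 4 (peak Fika at position 4): ranking walks positions 4-5-3-2-1, expanding outward from the peak — single-peaked.
Faction 5 (peak Juniper at position 2): ranking walks positions 2-3-1-4-5, expanding outward from the peak — single-peaked.
Every ranking is single-peaked on this axis.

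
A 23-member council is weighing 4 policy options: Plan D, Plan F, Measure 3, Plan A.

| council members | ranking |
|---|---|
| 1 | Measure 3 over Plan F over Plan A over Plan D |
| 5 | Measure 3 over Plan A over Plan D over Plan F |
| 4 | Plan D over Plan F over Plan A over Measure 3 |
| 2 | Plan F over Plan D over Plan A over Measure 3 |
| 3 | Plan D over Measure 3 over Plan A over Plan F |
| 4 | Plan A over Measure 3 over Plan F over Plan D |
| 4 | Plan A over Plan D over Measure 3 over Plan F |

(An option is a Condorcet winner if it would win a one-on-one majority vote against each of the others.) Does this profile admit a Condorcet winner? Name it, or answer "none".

Plan A

Head-to-head results (23 council members):
Plan D vs Plan F: 16 to 7, Plan D.
Plan D vs Measure 3: Plan D wins 13–10.
Plan D vs Plan A: Plan D preferred on 4+2+3 = 9 ballots; Plan A wins 14–9.
Plan F vs Measure 3: Measure 3 wins 17–6.
Plan F vs Plan A: Plan A wins 16–7.
Measure 3–Plan A: Plan A 14–9.
Plan A wins every pairwise contest, so Plan A is the Condorcet winner.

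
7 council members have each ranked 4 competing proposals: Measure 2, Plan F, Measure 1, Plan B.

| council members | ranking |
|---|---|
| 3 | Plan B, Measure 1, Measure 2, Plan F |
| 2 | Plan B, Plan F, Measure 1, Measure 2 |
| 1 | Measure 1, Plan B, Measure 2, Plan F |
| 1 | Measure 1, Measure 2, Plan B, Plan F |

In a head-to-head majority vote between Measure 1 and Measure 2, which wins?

Measure 1

Ballots ranking Measure 1 above Measure 2: 3 + 2 + 1 + 1 = 7.
Ballots ranking Measure 2 above Measure 1: 7 − 7 = 0.
Measure 1 wins the head-to-head 7–0.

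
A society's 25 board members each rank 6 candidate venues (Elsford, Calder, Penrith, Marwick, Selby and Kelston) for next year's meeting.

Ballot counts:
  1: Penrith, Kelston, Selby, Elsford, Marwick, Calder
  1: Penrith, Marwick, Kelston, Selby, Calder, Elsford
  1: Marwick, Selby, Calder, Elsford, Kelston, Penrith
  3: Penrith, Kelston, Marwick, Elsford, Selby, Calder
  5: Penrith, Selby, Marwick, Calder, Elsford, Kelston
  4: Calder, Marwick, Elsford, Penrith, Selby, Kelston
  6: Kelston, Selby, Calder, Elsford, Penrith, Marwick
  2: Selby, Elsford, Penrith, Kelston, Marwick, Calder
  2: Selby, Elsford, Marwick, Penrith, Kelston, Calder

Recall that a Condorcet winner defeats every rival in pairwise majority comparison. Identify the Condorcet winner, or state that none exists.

Check each pair by majority over 25 ballots:
Elsford–Calder: Calder 17–8.
Elsford–Penrith: Elsford 15–10.
Elsford vs Marwick: Marwick, 14–11.
Elsford vs Selby: Selby, 18–7.
Elsford–Kelston: Elsford 14–11.
Calder–Penrith: Penrith 14–11.
Calder vs Marwick: Marwick, 15–10.
Calder–Selby: Selby 21–4.
Calder vs Kelston: Kelston wins 15–10.
Penrith vs Marwick: Penrith, 18–7.
Penrith vs Selby: Penrith wins 14–11.
Penrith–Kelston: Penrith 18–7.
Marwick vs Selby: Selby, 16–9.
Marwick vs Kelston: Marwick wins 13–12.
Selby–Kelston: Selby 14–11.
Every city loses at least once (Elsford loses to Calder; Calder loses to Penrith; Penrith loses to Elsford; Marwick loses to Penrith; Selby loses to Penrith; Kelston loses to Elsford). The majority relation contains the cycle Elsford > Penrith > Calder > Elsford, so there is no Condorcet winner.

none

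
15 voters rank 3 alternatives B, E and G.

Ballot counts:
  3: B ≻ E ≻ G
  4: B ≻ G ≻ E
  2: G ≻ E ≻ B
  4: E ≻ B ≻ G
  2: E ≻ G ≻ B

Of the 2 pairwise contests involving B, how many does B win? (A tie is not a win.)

B against each rival (15 voters):
B vs E: B preferred on 3+4 = 7 ballots; E wins 8–7.
B–G: B 11–4.
B beats G; loses to E — 1 pairwise win.

1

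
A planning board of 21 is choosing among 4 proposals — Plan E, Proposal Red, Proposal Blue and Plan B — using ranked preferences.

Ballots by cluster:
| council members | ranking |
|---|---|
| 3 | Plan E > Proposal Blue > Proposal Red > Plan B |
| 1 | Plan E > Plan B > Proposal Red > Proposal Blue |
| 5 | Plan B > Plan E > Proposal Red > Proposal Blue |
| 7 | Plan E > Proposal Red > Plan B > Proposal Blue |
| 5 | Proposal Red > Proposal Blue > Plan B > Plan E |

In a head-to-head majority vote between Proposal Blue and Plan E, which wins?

Ballots ranking Proposal Blue above Plan E: 5.
Ballots ranking Plan E above Proposal Blue: 21 − 5 = 16.
Plan E wins the head-to-head 16–5.

Plan E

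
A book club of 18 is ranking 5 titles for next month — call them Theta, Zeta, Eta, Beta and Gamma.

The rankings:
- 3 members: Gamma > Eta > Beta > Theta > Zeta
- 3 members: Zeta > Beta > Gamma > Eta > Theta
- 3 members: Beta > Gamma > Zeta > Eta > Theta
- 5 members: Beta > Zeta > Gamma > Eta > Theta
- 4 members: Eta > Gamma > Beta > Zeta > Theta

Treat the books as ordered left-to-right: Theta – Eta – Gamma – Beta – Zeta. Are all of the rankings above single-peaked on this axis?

yes

Axis positions: Theta=1, Eta=2, Gamma=3, Beta=4, Zeta=5.
Type 1 (peak Gamma at position 3): ranking walks positions 3-2-4-1-5, expanding outward from the peak — single-peaked.
Type 2 (peak Zeta at position 5): ranking walks positions 5-4-3-2-1, expanding outward from the peak — single-peaked.
Type 3 (peak Beta at position 4): ranking walks positions 4-3-5-2-1, expanding outward from the peak — single-peaked.
Type 4 (peak Beta at position 4): ranking walks positions 4-5-3-2-1, expanding outward from the peak — single-peaked.
Type 5 (peak Eta at position 2): ranking walks positions 2-3-4-5-1, expanding outward from the peak — single-peaked.
Every ranking is single-peaked on this axis.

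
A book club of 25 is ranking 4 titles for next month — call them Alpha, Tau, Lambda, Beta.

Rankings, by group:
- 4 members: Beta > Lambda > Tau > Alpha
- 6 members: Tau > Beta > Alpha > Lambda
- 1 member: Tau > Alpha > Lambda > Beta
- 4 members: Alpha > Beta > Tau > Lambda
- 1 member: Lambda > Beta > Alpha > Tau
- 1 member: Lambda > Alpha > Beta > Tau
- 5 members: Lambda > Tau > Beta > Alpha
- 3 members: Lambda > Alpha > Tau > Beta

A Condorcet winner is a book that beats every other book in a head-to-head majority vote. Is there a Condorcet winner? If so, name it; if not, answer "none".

none

Head-to-head results (25 members):
Alpha vs Tau: Tau wins 16–9.
Alpha vs Lambda: Alpha preferred on 6+1+4 = 11 ballots; Lambda wins 14–11.
Alpha–Beta: Beta 16–9.
Tau vs Lambda: Tau is ranked higher on 6+1+4 = 11 ballots, Lambda on 14. Lambda wins 14–11.
Tau vs Beta: Tau is ranked higher on 6+1+5+3 = 15 ballots, Beta on 10. Tau wins 15–10.
Lambda vs Beta: 11 to 14, Beta.
No book is unbeaten: Alpha loses to Tau; Tau loses to Lambda; Lambda loses to Beta; Beta loses to Tau. In particular Tau > Beta > Lambda > Tau is a majority cycle — no Condorcet winner exists.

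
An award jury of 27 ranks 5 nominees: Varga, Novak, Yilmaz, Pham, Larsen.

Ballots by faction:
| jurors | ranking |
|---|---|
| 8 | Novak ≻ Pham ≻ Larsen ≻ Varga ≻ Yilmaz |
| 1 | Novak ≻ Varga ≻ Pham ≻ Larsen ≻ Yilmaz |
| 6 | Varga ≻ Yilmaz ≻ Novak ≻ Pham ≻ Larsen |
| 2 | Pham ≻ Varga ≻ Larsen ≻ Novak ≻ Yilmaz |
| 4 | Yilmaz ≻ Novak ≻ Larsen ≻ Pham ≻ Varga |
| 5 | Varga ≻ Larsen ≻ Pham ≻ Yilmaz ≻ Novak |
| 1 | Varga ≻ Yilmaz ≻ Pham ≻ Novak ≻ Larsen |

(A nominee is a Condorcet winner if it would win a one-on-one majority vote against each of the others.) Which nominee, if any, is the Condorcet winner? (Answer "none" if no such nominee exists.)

none

Pairwise majorities:
Varga vs Novak: Varga wins 14–13.
Varga vs Yilmaz: Varga, 23–4.
Varga vs Pham: Pham, 14–13.
Varga vs Larsen: Varga, 15–12.
Novak–Yilmaz: Yilmaz 16–11.
Novak–Pham: Novak 19–8.
Novak vs Larsen: Novak wins 20–7.
Yilmaz vs Pham: Pham, 16–11.
Yilmaz–Larsen: Larsen 16–11.
Pham vs Larsen: Pham wins 18–9.
No nominee is unbeaten: Varga loses to Pham; Novak loses to Varga; Yilmaz loses to Varga; Pham loses to Novak; Larsen loses to Varga. In particular Varga > Novak > Pham > Varga is a majority cycle — no Condorcet winner exists.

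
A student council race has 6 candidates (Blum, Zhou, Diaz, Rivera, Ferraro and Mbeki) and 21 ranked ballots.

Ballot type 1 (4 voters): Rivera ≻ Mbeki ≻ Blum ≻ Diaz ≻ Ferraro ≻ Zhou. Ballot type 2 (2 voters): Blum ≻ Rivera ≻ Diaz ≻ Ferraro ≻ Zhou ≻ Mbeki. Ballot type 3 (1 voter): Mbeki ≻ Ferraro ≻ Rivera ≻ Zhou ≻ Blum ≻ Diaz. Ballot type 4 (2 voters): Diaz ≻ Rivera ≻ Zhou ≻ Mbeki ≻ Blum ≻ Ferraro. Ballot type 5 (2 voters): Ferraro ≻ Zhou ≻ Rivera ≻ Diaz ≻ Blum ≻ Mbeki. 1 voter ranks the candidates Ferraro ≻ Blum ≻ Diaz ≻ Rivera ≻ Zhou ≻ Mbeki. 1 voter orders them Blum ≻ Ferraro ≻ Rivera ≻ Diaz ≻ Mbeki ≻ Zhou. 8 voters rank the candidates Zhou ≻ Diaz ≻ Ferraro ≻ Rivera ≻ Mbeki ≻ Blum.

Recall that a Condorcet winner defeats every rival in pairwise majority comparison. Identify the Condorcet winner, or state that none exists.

none

Head-to-head results (21 voters):
Blum vs Zhou: Blum is ranked higher on 4+2+1+1 = 8 ballots, Zhou on 13. Zhou wins 13–8.
Blum vs Diaz: Diaz wins 12–9.
Blum vs Rivera: Rivera, 17–4.
Blum vs Ferraro: Ferraro, 12–9.
Blum vs Mbeki: Blum is ranked higher on 2+2+1+1 = 6 ballots, Mbeki on 15. Mbeki wins 15–6.
Zhou vs Diaz: Zhou wins 11–10.
Zhou vs Rivera: Rivera wins 11–10.
Zhou–Ferraro: Ferraro 11–10.
Zhou vs Mbeki: Zhou, 15–6.
Diaz vs Rivera: Diaz wins 11–10.
Diaz vs Ferraro: Diaz preferred on 4+2+2+8 = 16 ballots; Diaz wins 16–5.
Diaz vs Mbeki: Diaz is ranked higher on 2+2+2+1+1+8 = 16 ballots, Mbeki on 5. Diaz wins 16–5.
Rivera vs Ferraro: Rivera is ranked higher on 4+2+2 = 8 ballots, Ferraro on 13. Ferraro wins 13–8.
Rivera vs Mbeki: Rivera wins 20–1.
Ferraro vs Mbeki: Ferraro wins 14–7.
Each candidate drops at least one matchup (Blum loses to Zhou; Zhou loses to Rivera; Diaz loses to Zhou; Rivera loses to Diaz; Ferraro loses to Diaz; Mbeki loses to Zhou); the cycle Zhou beats Diaz beats Rivera beats Zhou rules out a Condorcet winner.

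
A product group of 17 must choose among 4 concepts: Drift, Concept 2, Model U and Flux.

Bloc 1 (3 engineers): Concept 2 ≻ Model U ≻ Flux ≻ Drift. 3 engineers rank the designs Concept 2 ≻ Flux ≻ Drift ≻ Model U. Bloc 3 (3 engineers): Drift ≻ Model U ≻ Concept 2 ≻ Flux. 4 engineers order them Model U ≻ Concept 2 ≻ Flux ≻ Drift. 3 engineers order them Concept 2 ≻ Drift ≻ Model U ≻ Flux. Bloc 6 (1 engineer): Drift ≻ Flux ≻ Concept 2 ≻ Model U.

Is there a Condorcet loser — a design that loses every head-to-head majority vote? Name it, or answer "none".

Pairwise majorities:
Drift vs Concept 2: Concept 2 wins 13–4.
Drift vs Model U: Drift preferred on 3+3+3+1 = 10 ballots; Drift wins 10–7.
Drift vs Flux: 3+3+1 = 7 for Drift, 10 for Flux — Flux by 10–7.
Concept 2 vs Model U: Concept 2 wins 10–7.
Concept 2 vs Flux: 16 to 1, Concept 2.
Model U vs Flux: 13 to 4, Model U.
Every design wins at least one matchup (Drift beats Model U; Concept 2 beats Drift; Model U beats Flux; Flux beats Drift), so there is no Condorcet loser.

none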